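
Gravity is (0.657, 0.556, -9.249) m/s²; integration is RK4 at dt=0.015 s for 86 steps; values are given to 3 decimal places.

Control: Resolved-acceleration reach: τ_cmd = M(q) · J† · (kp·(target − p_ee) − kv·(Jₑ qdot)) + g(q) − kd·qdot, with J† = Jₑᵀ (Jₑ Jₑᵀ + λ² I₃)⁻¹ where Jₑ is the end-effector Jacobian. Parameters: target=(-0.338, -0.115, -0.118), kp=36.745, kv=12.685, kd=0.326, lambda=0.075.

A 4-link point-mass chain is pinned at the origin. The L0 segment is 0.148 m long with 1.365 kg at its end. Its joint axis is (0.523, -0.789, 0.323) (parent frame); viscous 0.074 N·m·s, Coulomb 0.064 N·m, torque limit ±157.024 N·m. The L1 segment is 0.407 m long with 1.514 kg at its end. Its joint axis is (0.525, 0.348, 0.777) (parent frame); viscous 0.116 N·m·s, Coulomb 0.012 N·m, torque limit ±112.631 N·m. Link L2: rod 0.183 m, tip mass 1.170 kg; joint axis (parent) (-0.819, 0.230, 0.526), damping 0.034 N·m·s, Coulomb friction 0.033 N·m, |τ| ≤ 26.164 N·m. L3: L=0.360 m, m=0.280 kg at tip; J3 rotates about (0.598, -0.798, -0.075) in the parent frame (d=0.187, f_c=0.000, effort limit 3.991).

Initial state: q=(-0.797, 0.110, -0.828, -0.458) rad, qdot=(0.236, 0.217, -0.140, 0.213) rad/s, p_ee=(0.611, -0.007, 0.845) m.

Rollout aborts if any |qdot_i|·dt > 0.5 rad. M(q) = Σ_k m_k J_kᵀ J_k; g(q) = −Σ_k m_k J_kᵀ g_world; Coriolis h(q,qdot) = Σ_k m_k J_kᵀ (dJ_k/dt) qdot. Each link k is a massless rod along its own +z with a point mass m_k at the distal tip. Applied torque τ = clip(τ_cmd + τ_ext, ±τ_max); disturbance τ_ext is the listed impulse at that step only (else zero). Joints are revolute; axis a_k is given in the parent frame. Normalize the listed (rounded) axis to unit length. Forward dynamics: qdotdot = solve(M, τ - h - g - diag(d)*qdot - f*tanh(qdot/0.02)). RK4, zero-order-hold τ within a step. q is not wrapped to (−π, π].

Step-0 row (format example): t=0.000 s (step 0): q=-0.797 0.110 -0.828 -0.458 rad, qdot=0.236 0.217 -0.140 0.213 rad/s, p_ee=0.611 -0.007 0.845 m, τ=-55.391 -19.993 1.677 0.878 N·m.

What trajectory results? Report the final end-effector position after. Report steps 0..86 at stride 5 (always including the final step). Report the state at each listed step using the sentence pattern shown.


t=0.075 s (step 5): q=-1.022 0.001 -1.300 -0.499 rad, qdot=-5.112 -1.412 -9.018 0.245 rad/s, p_ee=0.541 0.009 0.802 m, τ=-9.355 8.779 1.065 0.131 N·m.
t=0.150 s (step 10): q=-1.419 -0.006 -1.936 -0.444 rad, qdot=-5.005 1.129 -7.590 0.734 rad/s, p_ee=0.452 0.111 0.657 m, τ=28.765 14.970 1.740 -0.987 N·m.
t=0.225 s (step 15): q=-1.741 0.147 -2.448 -0.427 rad, qdot=-3.534 2.847 -6.259 -0.353 rad/s, p_ee=0.396 0.176 0.487 m, τ=29.954 10.179 3.711 -1.203 N·m.
t=0.300 s (step 20): q=-1.946 0.399 -2.882 -0.499 rad, qdot=-1.912 3.656 -5.284 -1.536 rad/s, p_ee=0.357 0.191 0.353 m, τ=25.925 3.431 4.186 -1.082 N·m.
t=0.375 s (step 25): q=-2.037 0.642 -3.212 -0.645 rad, qdot=-0.645 2.470 -3.349 -2.241 rad/s, p_ee=0.332 0.180 0.270 m, τ=21.578 -2.969 2.867 -0.900 N·m.
t=0.450 s (step 30): q=-2.062 0.740 -3.387 -0.824 rad, qdot=-0.059 0.168 -1.544 -2.513 rad/s, p_ee=0.306 0.160 0.226 m, τ=18.983 -3.771 2.065 -0.623 N·m.
t=0.525 s (step 35): q=-2.041 0.686 -3.481 -1.018 rad, qdot=0.691 -1.453 -1.154 -2.616 rad/s, p_ee=0.269 0.145 0.199 m, τ=21.130 -2.731 2.429 -0.382 N·m.
t=0.600 s (step 40): q=-1.945 0.537 -3.577 -1.209 rad, qdot=1.942 -2.496 -1.475 -2.444 rad/s, p_ee=0.223 0.142 0.179 m, τ=26.468 -1.296 3.305 -0.286 N·m.
t=0.675 s (step 45): q=-1.737 0.313 -3.706 -1.380 rad, qdot=3.684 -3.528 -1.972 -2.087 rad/s, p_ee=0.166 0.153 0.165 m, τ=33.870 0.540 4.255 -0.306 N·m.
t=0.750 s (step 50): q=-1.376 -0.010 -3.872 -1.517 rad, qdot=6.054 -5.292 -2.377 -1.485 rad/s, p_ee=0.091 0.168 0.149 m, τ=35.866 2.133 4.549 -0.563 N·m.
t=0.825 s (step 55): q=-0.820 -0.513 -4.025 -1.578 rad, qdot=8.776 -8.159 -1.178 0.102 rad/s, p_ee=0.011 0.172 0.108 m, τ=12.838 3.959 2.680 -1.274 N·m.
t=0.900 s (step 60): q=-0.092 -1.127 -4.002 -1.519 rad, qdot=9.930 -6.650 1.260 0.802 rad/s, p_ee=-0.036 0.142 0.064 m, τ=0.218 4.856 0.094 -1.144 N·m.
t=0.975 s (step 65): q=0.509 -1.323 -3.992 -1.524 rad, qdot=5.940 0.763 -1.110 -0.660 rad/s, p_ee=-0.068 0.108 0.067 m, τ=-12.371 -4.551 0.239 -0.430 N·m.
t=1.050 s (step 70): q=0.863 -1.191 -4.092 -1.576 rad, qdot=3.838 2.155 -1.240 -0.657 rad/s, p_ee=-0.101 0.081 0.083 m, τ=-13.823 -5.085 -0.297 -0.234 N·m.
t=1.125 s (step 75): q=1.118 -1.027 -4.172 -1.621 rad, qdot=3.120 2.215 -0.969 -0.555 rad/s, p_ee=-0.138 0.053 0.083 m, τ=-10.503 -2.530 -0.995 0.054 N·m.
t=1.200 s (step 80): q=1.346 -0.855 -4.253 -1.660 rad, qdot=3.037 2.351 -1.272 -0.478 rad/s, p_ee=-0.172 0.023 0.070 m, τ=-10.372 -1.846 -1.093 0.267 N·m.
t=1.275 s (step 85): q=1.578 -0.683 -4.368 -1.691 rad, qdot=3.107 2.157 -1.783 -0.350 rad/s, p_ee=-0.207 -0.005 0.055 m, τ=-15.980 -3.877 -0.693 0.336 N·m.
t=1.290 s (step 86): q=1.624 -0.651 -4.395 -1.696 rad, qdot=3.089 2.052 -1.845 -0.311 rad/s, p_ee=-0.215 -0.010 0.052 m.
final p_ee position (m): -0.215 -0.010 0.052


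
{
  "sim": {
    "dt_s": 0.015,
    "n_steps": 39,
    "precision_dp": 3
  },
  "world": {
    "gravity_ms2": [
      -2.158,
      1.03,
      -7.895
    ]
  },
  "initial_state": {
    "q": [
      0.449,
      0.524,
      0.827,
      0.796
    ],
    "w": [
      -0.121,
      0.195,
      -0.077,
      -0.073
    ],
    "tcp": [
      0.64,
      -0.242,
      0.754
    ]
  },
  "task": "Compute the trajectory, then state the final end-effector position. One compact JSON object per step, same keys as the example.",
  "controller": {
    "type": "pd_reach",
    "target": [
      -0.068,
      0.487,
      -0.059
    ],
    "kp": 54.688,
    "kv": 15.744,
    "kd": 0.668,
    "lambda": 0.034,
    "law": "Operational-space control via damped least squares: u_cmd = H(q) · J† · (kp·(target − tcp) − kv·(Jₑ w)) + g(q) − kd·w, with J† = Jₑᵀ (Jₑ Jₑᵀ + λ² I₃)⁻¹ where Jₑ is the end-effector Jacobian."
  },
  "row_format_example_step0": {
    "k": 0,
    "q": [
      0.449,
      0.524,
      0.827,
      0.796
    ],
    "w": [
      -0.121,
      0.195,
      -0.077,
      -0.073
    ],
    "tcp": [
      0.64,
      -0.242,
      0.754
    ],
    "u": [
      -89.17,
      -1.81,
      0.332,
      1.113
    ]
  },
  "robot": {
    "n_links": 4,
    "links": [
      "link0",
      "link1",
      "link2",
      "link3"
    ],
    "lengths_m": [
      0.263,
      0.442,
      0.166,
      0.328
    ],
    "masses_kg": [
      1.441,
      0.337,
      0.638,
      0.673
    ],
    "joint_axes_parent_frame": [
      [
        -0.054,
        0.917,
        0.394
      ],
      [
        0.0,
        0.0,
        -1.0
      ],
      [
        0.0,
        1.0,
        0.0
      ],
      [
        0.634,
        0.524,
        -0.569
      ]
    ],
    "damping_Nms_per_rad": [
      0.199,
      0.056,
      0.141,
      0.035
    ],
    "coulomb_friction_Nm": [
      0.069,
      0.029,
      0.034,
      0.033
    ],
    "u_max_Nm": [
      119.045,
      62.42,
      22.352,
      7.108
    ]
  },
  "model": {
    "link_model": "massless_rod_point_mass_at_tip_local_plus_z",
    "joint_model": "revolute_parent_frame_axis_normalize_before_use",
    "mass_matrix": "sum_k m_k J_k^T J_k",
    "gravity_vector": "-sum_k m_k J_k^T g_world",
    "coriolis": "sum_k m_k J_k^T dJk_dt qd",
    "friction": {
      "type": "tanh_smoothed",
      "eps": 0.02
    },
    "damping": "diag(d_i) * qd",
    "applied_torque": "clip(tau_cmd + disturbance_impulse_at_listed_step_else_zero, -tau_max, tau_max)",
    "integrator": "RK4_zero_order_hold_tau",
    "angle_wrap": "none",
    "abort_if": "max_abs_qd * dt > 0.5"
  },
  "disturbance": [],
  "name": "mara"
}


{"k":1,"q":[0.426,0.481,0.852,0.798],"w":[-2.944,-5.6,3.51,0.041],"tcp":[0.634,-0.238,0.751],"u":[-60.837,1.842,-1.742,0.574]}
{"k":2,"q":[0.37,0.398,0.929,0.768],"w":[-4.479,-5.296,6.72,-4.144],"tcp":[0.621,-0.228,0.742],"u":[-34.06,0.374,-1.659,2.864]}
{"k":3,"q":[0.299,0.302,1.03,0.737],"w":[-4.939,-7.375,6.711,-0.053],"tcp":[0.599,-0.213,0.73],"u":[-6.313,0.034,0.234,-0.865]}
{"k":4,"q":[0.225,0.212,1.139,0.706],"w":[-4.952,-4.751,7.759,-3.916],"tcp":[0.571,-0.194,0.717],"u":[2.667,-1.767,0.34,1.675]}
{"k":5,"q":[0.154,0.126,1.244,0.69],"w":[-4.57,-6.719,6.366,1.717],"tcp":[0.539,-0.174,0.703],"u":[13.59,-0.942,1.176,-2.694]}
{"k":6,"q":[0.087,0.051,1.348,0.669],"w":[-4.364,-3.351,7.328,-4.38],"tcp":[0.507,-0.153,0.688],"u":[11.677,-2.051,0.155,1.836]}
{"k":7,"q":[0.025,-0.023,1.443,0.663],"w":[-3.815,-6.527,5.522,3.346],"tcp":[0.474,-0.132,0.671],"u":[17.771,-0.231,0.42,-3.93]}
{"k":8,"q":[-0.031,-0.086,1.537,0.641],"w":[-3.691,-1.959,6.896,-5.979],"tcp":[0.443,-0.111,0.654],"u":[11.697,-1.607,-1.068,3.101]}
{"k":9,"q":[-0.081,-0.155,1.623,0.639],"w":[-3.043,-7.143,4.662,5.44],"tcp":[0.413,-0.09,0.635],"u":[17.91,1.149,-0.805,-5.371]}
{"k":10,"q":[-0.128,-0.209,1.708,0.611],"w":[-3.098,-0.191,6.663,-8.942],"tcp":[0.386,-0.068,0.615],"u":[9.24,-1.375,-2.424,5.45]}
{"k":11,"q":[-0.168,-0.278,1.784,0.615],"w":[-2.263,-8.994,3.694,9.117],"tcp":[0.359,-0.047,0.595],"u":[17.878,3.038,-1.885,-7.108]}
{"k":12,"q":[-0.204,-0.331,1.861,0.587],"w":[-2.579,1.877,6.429,-12.411],"tcp":[0.335,-0.026,0.574],"u":[6.656,-1.655,-3.482,7.108]}
{"k":13,"q":[-0.235,-0.397,1.93,0.583],"w":[-1.563,-10.546,3.021,11.282],"tcp":[0.311,-0.006,0.553],"u":[16.972,4.751,-2.794,-7.108]}
{"k":14,"q":[-0.262,-0.454,1.997,0.563],"w":[-2.051,2.802,5.786,-13.314],"tcp":[0.289,0.014,0.532],"u":[5.931,-1.774,-3.997,7.108]}
{"k":15,"q":[-0.285,-0.518,2.059,0.552],"w":[-0.944,-11.218,2.647,11.231],"tcp":[0.268,0.033,0.511],"u":[15.416,5.898,-3.449,-7.108]}
{"k":16,"q":[-0.304,-0.563,2.121,0.51],"w":[-1.635,5.022,5.52,-16.201],"tcp":[0.249,0.052,0.491],"u":[5.463,-2.747,-4.242,7.108]}
{"k":17,"q":[-0.32,-0.616,2.177,0.478],"w":[-0.408,-11.991,1.96,11.245],"tcp":[0.231,0.07,0.471],"u":[14.57,7.134,-3.615,-7.108]}
{"k":18,"q":[-0.332,-0.645,2.234,0.407],"w":[-1.215,7.924,5.868,-19.871],"tcp":[0.214,0.088,0.451],"u":[6.075,-4.17,-4.459,7.108]}
{"k":19,"q":[-0.34,-0.688,2.285,0.357],"w":[0.107,-13.415,0.731,12.375],"tcp":[0.198,0.106,0.432],"u":[14.419,8.797,-3.314,-7.108]}
{"k":20,"q":[-0.345,-0.701,2.34,0.264],"w":[-0.644,10.96,7.083,-23.72],"tcp":[0.182,0.124,0.414],"u":[8.039,-5.763,-4.912,7.108]}
{"k":21,"q":[-0.345,-0.739,2.387,0.203],"w":[0.642,-15.329,-1.118,14.396],"tcp":[0.166,0.142,0.397],"u":[14.227,10.787,-2.532,-7.108]}
{"k":22,"q":[-0.34,-0.743,2.444,0.093],"w":[0.184,13.513,9.172,-27.324],"tcp":[0.151,0.159,0.382],"u":[12.121,-7.163,-5.758,7.108]}
{"k":23,"q":[-0.328,-0.778,2.49,0.022],"w":[1.226,-16.773,-3.395,16.031],"tcp":[0.136,0.176,0.367],"u":[13.137,12.502,-1.249,-7.108]}
{"k":24,"q":[-0.311,-0.781,2.551,-0.097],"w":[1.338,14.324,11.639,-29.515],"tcp":[0.122,0.192,0.354],"u":[20.09,-7.484,-7.111,7.108]}
{"k":25,"q":[-0.284,-0.812,2.6,-0.186],"w":[1.997,-16.186,-5.176,15.237],"tcp":[0.107,0.209,0.342],"u":[10.967,12.808,0.178,-7.108]}
{"k":26,"q":[-0.25,-0.828,2.661,-0.301],"w":[2.783,11.576,12.919,-27.918],"tcp":[0.093,0.224,0.332],"u":[34.051,-5.393,-8.798,7.108]}
{"k":27,"q":[-0.203,-0.858,2.719,-0.409],"w":[3.314,-13.007,-5.064,11.095],"tcp":[0.079,0.239,0.324],"u":[10.792,10.906,0.736,-7.108]}
{"k":28,"q":[-0.144,-0.898,2.772,-0.507],"w":[4.481,5.854,11.498,-21.991],"tcp":[0.066,0.252,0.318],"u":[54.319,-1.355,-10.09,7.108]}
{"k":29,"q":[-0.068,-0.943,2.827,-0.606],"w":[5.597,-9.98,-3.819,7.09],"tcp":[0.055,0.262,0.314],"u":[18.525,8.5,-0.183,-4.645]}
{"k":30,"q":[0.025,-1.016,2.848,-0.642],"w":[6.698,-0.409,6.17,-11.02],"tcp":[0.048,0.27,0.31],"u":[66.907,2.379,-8.949,7.108]}
{"k":31,"q":[0.139,-1.097,2.854,-0.649],"w":[8.66,-9.942,-4.969,9.453],"tcp":[0.044,0.275,0.305],"u":[24.171,7.346,-0.774,-7.108]}
{"k":32,"q":[0.278,-1.167,2.868,-0.668],"w":[9.839,0.046,6.365,-11.173],"tcp":[0.047,0.277,0.301],"u":[21.619,-0.46,-7.888,7.108]}
{"k":33,"q":[0.429,-1.246,2.863,-0.656],"w":[10.29,-10.133,-6.589,12.078],"tcp":[0.052,0.278,0.297],"u":[-37.143,4.726,2.392,-7.108]}
{"k":34,"q":[0.572,-1.303,2.855,-0.64],"w":[8.738,2.307,5.291,-9.604],"tcp":[0.063,0.28,0.293],"u":[-104.279,-7.114,-1.342,6.697]}
{"k":35,"q":[0.671,-1.331,2.84,-0.612],"w":[4.553,-5.875,-6.971,12.854],"tcp":[0.075,0.283,0.286],"u":[-54.99,0.595,3.787,-7.108]}
{"k":36,"q":[0.723,-1.327,2.822,-0.58],"w":[2.307,6.257,4.238,-8.07],"tcp":[0.085,0.287,0.277],"u":[-89.874,-9.758,-0.725,5.492]}
{"k":37,"q":[0.732,-1.316,2.79,-0.523],"w":[-1.022,-4.909,-8.126,15.335],"tcp":[0.093,0.292,0.268],"u":[-30.843,0.759,3.777,-7.108]}
{"k":38,"q":[0.708,-1.292,2.759,-0.468],"w":[-2.268,8.132,3.465,-7.441],"tcp":[0.099,0.297,0.261],"u":[3.374,-7.125,-3.849,4.96]}
{"k":39,"q":[0.678,-1.295,2.712,-0.381],"w":[-1.536,-8.737,-9.041,18.543],"tcp":[0.104,0.3,0.254]}
{"summary": "final tcp position (m): 0.104 0.300 0.254"}


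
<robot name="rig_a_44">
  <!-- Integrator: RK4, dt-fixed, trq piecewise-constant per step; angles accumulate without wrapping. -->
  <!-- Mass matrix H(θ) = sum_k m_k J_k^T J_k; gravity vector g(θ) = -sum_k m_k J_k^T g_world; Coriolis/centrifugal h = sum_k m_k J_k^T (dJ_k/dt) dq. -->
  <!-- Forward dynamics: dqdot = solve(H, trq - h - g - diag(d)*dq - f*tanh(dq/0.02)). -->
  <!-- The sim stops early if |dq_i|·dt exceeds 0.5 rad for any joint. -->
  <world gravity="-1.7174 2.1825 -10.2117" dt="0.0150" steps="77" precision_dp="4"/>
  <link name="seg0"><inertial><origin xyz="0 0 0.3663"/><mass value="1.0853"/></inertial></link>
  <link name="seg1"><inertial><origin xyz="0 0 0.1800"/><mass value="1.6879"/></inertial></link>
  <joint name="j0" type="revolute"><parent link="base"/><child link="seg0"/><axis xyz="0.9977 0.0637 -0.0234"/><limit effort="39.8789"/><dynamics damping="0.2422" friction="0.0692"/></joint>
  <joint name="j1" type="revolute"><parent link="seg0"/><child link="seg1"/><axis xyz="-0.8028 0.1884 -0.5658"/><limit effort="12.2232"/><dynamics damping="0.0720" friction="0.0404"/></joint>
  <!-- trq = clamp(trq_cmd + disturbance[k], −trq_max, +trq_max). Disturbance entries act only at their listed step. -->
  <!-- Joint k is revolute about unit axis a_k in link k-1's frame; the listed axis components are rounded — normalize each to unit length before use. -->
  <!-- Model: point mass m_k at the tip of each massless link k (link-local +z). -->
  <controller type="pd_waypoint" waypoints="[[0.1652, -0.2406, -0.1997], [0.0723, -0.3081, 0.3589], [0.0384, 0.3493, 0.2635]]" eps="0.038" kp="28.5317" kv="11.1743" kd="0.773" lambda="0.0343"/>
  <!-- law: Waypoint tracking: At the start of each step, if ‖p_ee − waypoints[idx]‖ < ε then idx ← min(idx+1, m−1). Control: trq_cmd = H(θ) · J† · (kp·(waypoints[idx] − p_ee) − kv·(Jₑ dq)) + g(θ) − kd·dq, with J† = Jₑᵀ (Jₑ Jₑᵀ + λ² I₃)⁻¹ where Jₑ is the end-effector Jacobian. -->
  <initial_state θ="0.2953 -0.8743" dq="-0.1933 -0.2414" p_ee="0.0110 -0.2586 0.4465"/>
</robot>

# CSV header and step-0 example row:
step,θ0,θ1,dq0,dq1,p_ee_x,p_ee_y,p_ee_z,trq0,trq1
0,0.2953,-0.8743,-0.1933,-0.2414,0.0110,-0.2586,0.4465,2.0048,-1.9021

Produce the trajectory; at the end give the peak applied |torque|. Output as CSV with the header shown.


step,θ0,θ1,dq0,dq1,p_ee_x,p_ee_y,p_ee_z,trq0,trq1
1,0.2902,-0.8952,-0.4830,-2.5058,0.0117,-0.2578,0.4452,1.3966,0.3712
2,0.2836,-0.9342,-0.3929,-2.6954,0.0131,-0.2577,0.4421,0.9007,0.6837
3,0.2785,-0.9748,-0.2817,-2.7156,0.0148,-0.2583,0.4384,0.4707,0.8258
4,0.2751,-1.0154,-0.1755,-2.7138,0.0167,-0.2594,0.4342,0.0888,0.9386
5,0.2732,-1.0560,-0.0755,-2.7048,0.0187,-0.2609,0.4295,-0.2571,1.0376
6,0.2728,-1.0965,0.0178,-2.6939,0.0209,-0.2629,0.4245,-0.5709,1.1286
7,0.2737,-1.1368,0.1022,-2.6885,0.0231,-0.2652,0.4190,-0.8426,1.2177
8,0.2759,-1.1770,0.1848,-2.6695,0.0255,-0.2678,0.4133,-1.1027,1.2901
9,0.2792,-1.2168,0.2647,-2.6447,0.0280,-0.2707,0.4072,-1.3549,1.3535
10,0.2838,-1.2563,0.3419,-2.6161,0.0306,-0.2738,0.4008,-1.6011,1.4101
11,0.2895,-1.2953,0.4166,-2.5846,0.0333,-0.2770,0.3941,-1.8426,1.4605
12,0.2962,-1.3338,0.4888,-2.5503,0.0361,-0.2804,0.3872,-2.0807,1.5050
13,0.3041,-1.3718,0.5587,-2.5135,0.0388,-0.2839,0.3800,-2.3161,1.5436
14,0.3130,-1.4092,0.6264,-2.4744,0.0417,-0.2875,0.3726,-2.5494,1.5762
15,0.3229,-1.4460,0.6918,-2.4330,0.0445,-0.2911,0.3650,-2.7811,1.6027
16,0.3337,-1.4822,0.7550,-2.3895,0.0474,-0.2948,0.3571,-3.0114,1.6232
17,0.3455,-1.5177,0.8161,-2.3441,0.0503,-0.2985,0.3491,-3.2405,1.6376
18,0.3582,-1.5525,0.8749,-2.2969,0.0532,-0.3023,0.3409,-3.4687,1.6458
19,0.3717,-1.5866,0.9315,-2.2481,0.0561,-0.3060,0.3326,-3.6960,1.6479
20,0.3861,-1.6199,0.9857,-2.1978,0.0590,-0.3097,0.3241,-3.9224,1.6439
21,0.4012,-1.6525,1.0377,-2.1462,0.0618,-0.3133,0.3154,-4.1479,1.6339
22,0.4172,-1.6844,1.0873,-2.0934,0.0646,-0.3169,0.3067,-4.3724,1.6179
23,0.4338,-1.7154,1.1344,-2.0395,0.0674,-0.3204,0.2978,-4.5959,1.5961
24,0.4512,-1.7456,1.1790,-1.9849,0.0701,-0.3238,0.2888,-4.8183,1.5686
25,0.4692,-1.7750,1.2211,-1.9296,0.0727,-0.3272,0.2798,-5.0394,1.5357
26,0.4878,-1.8035,1.2606,-1.8738,0.0753,-0.3305,0.2706,-5.2590,1.4975
27,0.5069,-1.8312,1.2975,-1.8176,0.0778,-0.3336,0.2614,-5.4770,1.4544
28,0.5267,-1.8581,1.3318,-1.7613,0.0803,-0.3367,0.2522,-5.6931,1.4065
29,0.5469,-1.8841,1.3633,-1.7050,0.0826,-0.3396,0.2429,-5.9072,1.3542
30,0.5675,-1.9093,1.3922,-1.6488,0.0849,-0.3424,0.2335,-6.1190,1.2979
31,0.5886,-1.9337,1.4183,-1.5929,0.0872,-0.3451,0.2242,-6.3283,1.2378
32,0.6100,-1.9572,1.4418,-1.5375,0.0893,-0.3477,0.2148,-6.5348,1.1742
33,0.6318,-1.9799,1.4626,-1.4826,0.0913,-0.3501,0.2055,-6.7382,1.1077
34,0.6539,-2.0017,1.4806,-1.4285,0.0933,-0.3524,0.1961,-6.9383,1.0384
35,0.6762,-2.0228,1.4961,-1.3753,0.0952,-0.3545,0.1868,-7.1348,0.9668
36,0.6987,-2.0431,1.5089,-1.3230,0.0970,-0.3565,0.1774,-7.3274,0.8932
37,0.7214,-2.0626,1.5192,-1.2718,0.0988,-0.3584,0.1681,-7.5159,0.8179
38,0.7443,-2.0813,1.5271,-1.2217,0.1004,-0.3601,0.1589,-7.6999,0.7413
39,0.7672,-2.0993,1.5324,-1.1729,0.1020,-0.3616,0.1497,-7.8792,0.6638
40,0.7902,-2.1166,1.5355,-1.1255,0.1035,-0.3630,0.1406,-8.0535,0.5855
41,0.8133,-2.1331,1.5362,-1.0794,0.1049,-0.3643,0.1315,-8.2227,0.5069
42,0.8363,-2.1490,1.5347,-1.0348,0.1062,-0.3654,0.1225,-8.3864,0.4281
43,0.8593,-2.1643,1.5312,-0.9917,0.1075,-0.3663,0.1135,-8.5446,0.3494
44,0.8822,-2.1789,1.5256,-0.9501,0.1087,-0.3671,0.1047,-8.6969,0.2711
45,0.9050,-2.1929,1.5181,-0.9100,0.1099,-0.3678,0.0960,-8.8433,0.1934
46,0.9277,-2.2063,1.5088,-0.8716,0.1109,-0.3683,0.0873,-8.9836,0.1165
47,0.9503,-2.2191,1.4978,-0.8346,0.1119,-0.3687,0.0788,-9.1178,0.0405
48,0.9726,-2.2314,1.4852,-0.7993,0.1129,-0.3689,0.0704,-9.2456,-0.0343
49,0.9948,-2.2431,1.4711,-0.7654,0.1138,-0.3690,0.0621,-9.3671,-0.1079
50,1.0168,-2.2544,1.4557,-0.7331,0.1146,-0.3689,0.0540,-9.4823,-0.1802
51,1.0385,-2.2652,1.4389,-0.7024,0.1154,-0.3688,0.0459,-9.5911,-0.2510
52,1.0599,-2.2756,1.4209,-0.6730,0.1162,-0.3685,0.0381,-9.6935,-0.3202
53,1.0811,-2.2855,1.4019,-0.6452,0.1169,-0.3680,0.0303,-9.7897,-0.3878
54,1.1020,-2.2950,1.3819,-0.6187,0.1175,-0.3675,0.0227,-9.8796,-0.4538
55,1.1225,-2.3041,1.3610,-0.5936,0.1181,-0.3669,0.0153,-9.9634,-0.5180
56,1.1428,-2.3129,1.3393,-0.5698,0.1187,-0.3661,0.0080,-10.0412,-0.5804
57,1.1627,-2.3213,1.3169,-0.5473,0.1193,-0.3653,0.0008,-10.1132,-0.6411
58,1.1823,-2.3293,1.2940,-0.5260,0.1198,-0.3643,-0.0061,-10.1794,-0.7000
59,1.2015,-2.3371,1.2705,-0.5059,0.1202,-0.3633,-0.0129,-10.2400,-0.7571
60,1.2204,-2.3446,1.2466,-0.4869,0.1207,-0.3622,-0.0196,-10.2953,-0.8124
61,1.2389,-2.3518,1.2224,-0.4690,0.1211,-0.3610,-0.0261,-10.3454,-0.8659
62,1.2571,-2.3587,1.1978,-0.4521,0.1215,-0.3598,-0.0324,-10.3905,-0.9177
63,1.2748,-2.3654,1.1731,-0.4362,0.1219,-0.3584,-0.0386,-10.4308,-0.9678
64,1.2922,-2.3719,1.1482,-0.4213,0.1222,-0.3571,-0.0445,-10.4666,-1.0162
65,1.3093,-2.3781,1.1233,-0.4072,0.1225,-0.3556,-0.0504,-10.4980,-1.0629
66,1.3259,-2.3841,1.0983,-0.3939,0.1228,-0.3541,-0.0560,-10.5253,-1.1080
67,1.3422,-2.3900,1.0734,-0.3815,0.1231,-0.3526,-0.0615,-10.5486,-1.1515
68,1.3581,-2.3956,1.0486,-0.3697,0.1234,-0.3511,-0.0669,-10.5683,-1.1935
69,1.3737,-2.4011,1.0239,-0.3587,0.1237,-0.3495,-0.0721,-10.5844,-1.2339
70,1.3889,-2.4064,0.9993,-0.3484,0.1239,-0.3478,-0.0771,-10.5973,-1.2730
71,1.4037,-2.4116,0.9750,-0.3386,0.1241,-0.3462,-0.0820,-10.6072,-1.3106
72,1.4181,-2.4166,0.9509,-0.3295,0.1244,-0.3445,-0.0867,-10.6141,-1.3468
73,1.4322,-2.4215,0.9271,-0.3209,0.1246,-0.3428,-0.0912,-10.6184,-1.3817
74,1.4459,-2.4263,0.9036,-0.3128,0.1248,-0.3411,-0.0957,-10.6203,-1.4154
75,1.4593,-2.4309,0.8805,-0.3052,0.1250,-0.3394,-0.0999,-10.6198,-1.4478
76,1.4724,-2.4355,0.8577,-0.2981,0.1252,-0.3377,-0.1041,-10.6172,-1.4790
77,1.4851,-2.4399,0.8352,-0.2914,0.1254,-0.3360,-0.1081,,
# max |trq| (N·m): 10.6203


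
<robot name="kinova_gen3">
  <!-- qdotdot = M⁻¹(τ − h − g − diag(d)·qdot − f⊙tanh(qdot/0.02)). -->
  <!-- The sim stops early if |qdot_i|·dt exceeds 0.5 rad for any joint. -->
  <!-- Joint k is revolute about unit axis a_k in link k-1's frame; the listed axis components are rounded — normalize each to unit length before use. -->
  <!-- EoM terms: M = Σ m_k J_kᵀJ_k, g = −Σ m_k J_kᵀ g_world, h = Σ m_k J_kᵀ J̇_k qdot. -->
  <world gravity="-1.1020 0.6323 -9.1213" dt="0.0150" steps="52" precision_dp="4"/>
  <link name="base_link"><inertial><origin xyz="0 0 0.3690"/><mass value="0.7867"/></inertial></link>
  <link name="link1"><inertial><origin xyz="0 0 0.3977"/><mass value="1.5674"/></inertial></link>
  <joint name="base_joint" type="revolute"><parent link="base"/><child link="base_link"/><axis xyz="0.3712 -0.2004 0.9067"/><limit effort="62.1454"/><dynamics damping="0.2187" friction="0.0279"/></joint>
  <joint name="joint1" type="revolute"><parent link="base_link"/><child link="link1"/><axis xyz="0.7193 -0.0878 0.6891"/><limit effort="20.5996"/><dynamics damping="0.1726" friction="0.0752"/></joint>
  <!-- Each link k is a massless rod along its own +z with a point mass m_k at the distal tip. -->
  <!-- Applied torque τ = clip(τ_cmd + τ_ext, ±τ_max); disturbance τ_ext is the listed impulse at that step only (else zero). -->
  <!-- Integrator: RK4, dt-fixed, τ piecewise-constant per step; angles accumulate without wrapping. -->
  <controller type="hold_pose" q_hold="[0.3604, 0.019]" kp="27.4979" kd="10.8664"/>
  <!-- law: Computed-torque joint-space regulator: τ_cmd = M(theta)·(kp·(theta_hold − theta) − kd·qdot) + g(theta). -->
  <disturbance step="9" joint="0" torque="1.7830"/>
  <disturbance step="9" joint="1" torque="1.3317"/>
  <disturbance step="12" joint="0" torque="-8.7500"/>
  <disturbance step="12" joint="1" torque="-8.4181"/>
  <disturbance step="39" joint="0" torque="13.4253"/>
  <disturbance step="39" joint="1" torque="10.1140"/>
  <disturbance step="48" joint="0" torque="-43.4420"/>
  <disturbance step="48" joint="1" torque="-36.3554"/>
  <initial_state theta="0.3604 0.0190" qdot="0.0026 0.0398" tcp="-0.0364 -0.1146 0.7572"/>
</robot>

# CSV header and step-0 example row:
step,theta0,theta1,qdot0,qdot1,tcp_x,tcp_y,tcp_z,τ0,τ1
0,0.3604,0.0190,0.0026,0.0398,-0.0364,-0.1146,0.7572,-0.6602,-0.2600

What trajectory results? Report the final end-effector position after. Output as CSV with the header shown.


step,theta0,theta1,qdot0,qdot1,tcp_x,tcp_y,tcp_z,τ0,τ1
1,0.3606,0.0193,0.0173,0.0112,-0.0364,-0.1148,0.7572,-0.6498,-0.2440
2,0.3609,0.0194,0.0147,0.0063,-0.0364,-0.1149,0.7572,-0.6396,-0.2350
3,0.3611,0.0195,0.0111,0.0042,-0.0364,-0.1150,0.7571,-0.6313,-0.2282
4,0.3612,0.0195,0.0081,0.0030,-0.0364,-0.1150,0.7571,-0.6246,-0.2229
5,0.3613,0.0196,0.0057,0.0020,-0.0364,-0.1151,0.7571,-0.6194,-0.2188
6,0.3614,0.0196,0.0038,0.0014,-0.0364,-0.1151,0.7571,-0.6153,-0.2156
7,0.3614,0.0196,0.0024,0.0009,-0.0364,-0.1151,0.7571,-0.6122,-0.2131
8,0.3615,0.0196,0.0013,0.0005,-0.0364,-0.1151,0.7571,-0.6097,-0.2111
9,0.3615,0.0196,0.0005,0.0002,-0.0364,-0.1151,0.7571,1.1752,1.1221
10,0.3625,0.0197,0.1375,0.0092,-0.0365,-0.1155,0.7571,-0.8979,-0.4290
11,0.3644,0.0198,0.1083,0.0095,-0.0366,-0.1161,0.7570,-0.8535,-0.3958
12,0.3658,0.0199,0.0843,0.0087,-0.0366,-0.1166,0.7569,-9.5651,-8.7849
13,0.3666,0.0132,0.0092,-0.8867,-0.0371,-0.1150,0.7571,0.6770,1.0468
14,0.3662,0.0017,-0.0542,-0.6557,-0.0378,-0.1116,0.7576,0.5218,0.8847
15,0.3651,-0.0068,-0.0899,-0.4791,-0.0383,-0.1089,0.7580,0.3812,0.7441
16,0.3636,-0.0129,-0.1094,-0.3409,-0.0385,-0.1067,0.7582,0.2559,0.6218
17,0.3619,-0.0172,-0.1177,-0.2326,-0.0387,-0.1050,0.7585,0.1445,0.5150
18,0.3601,-0.0200,-0.1186,-0.1475,-0.0387,-0.1036,0.7587,0.0459,0.4216
19,0.3584,-0.0217,-0.1147,-0.0806,-0.0387,-0.1026,0.7588,-0.0414,0.3396
20,0.3567,-0.0225,-0.1072,-0.0288,-0.0387,-0.1018,0.7589,-0.1183,0.2680
21,0.3552,-0.0227,-0.0854,-0.0055,-0.0386,-0.1013,0.7590,-0.1860,0.2108
22,0.3541,-0.0227,-0.0558,-0.0010,-0.0385,-0.1010,0.7590,-0.2448,0.1657
23,0.3535,-0.0227,-0.0301,0.0013,-0.0385,-0.1007,0.7590,-0.2957,0.1272
24,0.3532,-0.0227,-0.0098,0.0040,-0.0385,-0.1007,0.7591,-0.3387,0.0944
25,0.3532,-0.0226,0.0043,0.0081,-0.0385,-0.1007,0.7591,-0.3733,0.0673
26,0.3533,-0.0225,0.0147,0.0113,-0.0385,-0.1008,0.7590,-0.4008,0.0456
27,0.3536,-0.0223,0.0230,0.0135,-0.0385,-0.1009,0.7590,-0.4234,0.0279
28,0.3540,-0.0221,0.0296,0.0148,-0.0385,-0.1011,0.7590,-0.4424,0.0129
29,0.3545,-0.0218,0.0350,0.0156,-0.0385,-0.1013,0.7590,-0.4587,0.0002
30,0.3550,-0.0216,0.0392,0.0161,-0.0385,-0.1016,0.7589,-0.4727,-0.0108
31,0.3556,-0.0214,0.0424,0.0164,-0.0386,-0.1018,0.7589,-0.4849,-0.0203
32,0.3563,-0.0211,0.0447,0.0166,-0.0386,-0.1021,0.7589,-0.4954,-0.0286
33,0.3570,-0.0209,0.0463,0.0167,-0.0386,-0.1024,0.7588,-0.5045,-0.0359
34,0.3577,-0.0206,0.0473,0.0168,-0.0386,-0.1027,0.7588,-0.5124,-0.0422
35,0.3584,-0.0204,0.0478,0.0167,-0.0387,-0.1030,0.7587,-0.5194,-0.0478
36,0.3591,-0.0201,0.0478,0.0167,-0.0387,-0.1033,0.7587,-0.5254,-0.0527
37,0.3598,-0.0199,0.0476,0.0166,-0.0387,-0.1036,0.7587,-0.5306,-0.0570
38,0.3605,-0.0196,0.0470,0.0165,-0.0387,-0.1039,0.7586,-0.5352,-0.0608
39,0.3612,-0.0194,0.0462,0.0164,-0.0388,-0.1041,0.7586,12.8861,10.0498
40,0.3694,-0.0183,1.0445,0.1269,-0.0392,-0.1070,0.7582,-2.7679,-1.7483
41,0.3836,-0.0164,0.8446,0.1337,-0.0398,-0.1121,0.7574,-2.4783,-1.5383
42,0.3950,-0.0144,0.6792,0.1319,-0.0402,-0.1163,0.7568,-2.2276,-1.3549
43,0.4042,-0.0124,0.5428,0.1235,-0.0405,-0.1197,0.7562,-2.0105,-1.1945
44,0.4115,-0.0107,0.4306,0.1106,-0.0407,-0.1225,0.7558,-1.8223,-1.0540
45,0.4172,-0.0091,0.3384,0.0948,-0.0408,-0.1248,0.7554,-1.6591,-0.9306
46,0.4217,-0.0078,0.2628,0.0773,-0.0409,-0.1265,0.7551,-1.5174,-0.8224
47,0.4252,-0.0068,0.2009,0.0593,-0.0409,-0.1279,0.7548,-1.3944,-0.7272
48,0.4278,-0.0061,0.1499,0.0419,-0.0410,-0.1290,0.7547,-44.7296,-20.5996
49,0.3701,0.0388,-7.7296,5.7261,-0.0355,-0.1231,0.7558,5.9315,2.8396
50,0.2707,0.1076,-5.5635,3.5251,-0.0266,-0.1114,0.7575,4.9472,2.6646
51,0.1997,0.1490,-3.9448,2.0539,-0.0205,-0.1015,0.7586,4.1334,2.4218
52,0.1496,0.1722,-2.7544,1.0875,-0.0163,-0.0931,0.7594,,
# final tcp position (m): -0.0163 -0.0931 0.7594


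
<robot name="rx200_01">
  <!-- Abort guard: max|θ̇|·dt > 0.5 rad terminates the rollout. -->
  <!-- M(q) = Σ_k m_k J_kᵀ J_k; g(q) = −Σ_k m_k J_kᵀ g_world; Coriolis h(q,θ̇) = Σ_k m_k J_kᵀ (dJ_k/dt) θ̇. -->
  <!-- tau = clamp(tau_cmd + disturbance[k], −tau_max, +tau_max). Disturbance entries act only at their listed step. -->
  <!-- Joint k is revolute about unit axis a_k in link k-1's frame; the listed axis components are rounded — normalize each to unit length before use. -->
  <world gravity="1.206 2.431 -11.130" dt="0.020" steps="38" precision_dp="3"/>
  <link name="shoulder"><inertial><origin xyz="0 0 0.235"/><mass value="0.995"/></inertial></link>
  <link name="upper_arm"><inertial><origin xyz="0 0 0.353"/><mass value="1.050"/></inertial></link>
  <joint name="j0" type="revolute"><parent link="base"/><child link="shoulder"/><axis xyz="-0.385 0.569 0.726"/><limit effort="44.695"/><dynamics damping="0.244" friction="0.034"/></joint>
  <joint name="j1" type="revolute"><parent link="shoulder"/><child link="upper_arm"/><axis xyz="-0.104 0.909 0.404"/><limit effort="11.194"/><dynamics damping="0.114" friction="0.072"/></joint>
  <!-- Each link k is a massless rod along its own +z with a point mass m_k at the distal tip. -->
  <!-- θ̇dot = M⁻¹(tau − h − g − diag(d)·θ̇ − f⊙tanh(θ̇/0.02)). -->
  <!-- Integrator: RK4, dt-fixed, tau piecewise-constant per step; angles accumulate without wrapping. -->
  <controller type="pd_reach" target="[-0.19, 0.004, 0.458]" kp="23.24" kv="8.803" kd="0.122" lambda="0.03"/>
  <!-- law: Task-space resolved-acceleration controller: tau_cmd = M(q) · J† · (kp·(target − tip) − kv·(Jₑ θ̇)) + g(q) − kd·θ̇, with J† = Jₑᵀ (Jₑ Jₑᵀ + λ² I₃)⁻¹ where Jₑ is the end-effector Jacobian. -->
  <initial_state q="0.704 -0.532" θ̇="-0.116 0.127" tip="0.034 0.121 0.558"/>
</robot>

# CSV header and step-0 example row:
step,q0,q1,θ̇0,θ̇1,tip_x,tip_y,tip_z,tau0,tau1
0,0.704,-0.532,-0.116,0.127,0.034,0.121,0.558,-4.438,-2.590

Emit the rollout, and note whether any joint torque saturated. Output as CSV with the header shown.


step,q0,q1,θ̇0,θ̇1,tip_x,tip_y,tip_z,tau0,tau1
1,0.703,-0.535,0.024,-0.367,0.033,0.120,0.558,-4.158,-2.168
2,0.704,-0.545,0.052,-0.669,0.030,0.119,0.557,-3.874,-1.813
3,0.705,-0.560,0.040,-0.871,0.026,0.117,0.557,-3.606,-1.500
4,0.706,-0.579,0.010,-1.008,0.021,0.114,0.556,-3.360,-1.220
5,0.705,-0.600,-0.018,-1.107,0.015,0.112,0.556,-3.142,-0.965
6,0.705,-0.623,-0.045,-1.174,0.008,0.108,0.555,-2.944,-0.732
7,0.704,-0.647,-0.079,-1.208,0.001,0.105,0.554,-2.763,-0.518
8,0.702,-0.671,-0.116,-1.219,-0.007,0.101,0.553,-2.595,-0.321
9,0.699,-0.695,-0.152,-1.212,-0.015,0.098,0.551,-2.441,-0.139
10,0.695,-0.719,-0.187,-1.193,-0.022,0.094,0.550,-2.298,0.032
11,0.691,-0.743,-0.219,-1.164,-0.030,0.090,0.548,-2.166,0.190
12,0.687,-0.766,-0.248,-1.130,-0.038,0.087,0.546,-2.043,0.339
13,0.682,-0.788,-0.273,-1.090,-0.046,0.083,0.544,-1.929,0.478
14,0.676,-0.809,-0.294,-1.048,-0.053,0.080,0.542,-1.822,0.608
15,0.670,-0.830,-0.312,-1.003,-0.060,0.077,0.539,-1.722,0.730
16,0.663,-0.849,-0.326,-0.957,-0.068,0.074,0.537,-1.629,0.844
17,0.657,-0.868,-0.337,-0.912,-0.075,0.071,0.535,-1.541,0.950
18,0.650,-0.886,-0.345,-0.866,-0.081,0.068,0.532,-1.459,1.050
19,0.643,-0.903,-0.350,-0.821,-0.088,0.066,0.530,-1.382,1.143
20,0.636,-0.919,-0.353,-0.776,-0.094,0.064,0.528,-1.309,1.230
21,0.629,-0.934,-0.353,-0.733,-0.100,0.062,0.525,-1.240,1.310
22,0.622,-0.948,-0.351,-0.692,-0.106,0.060,0.523,-1.176,1.386
23,0.615,-0.961,-0.347,-0.652,-0.111,0.058,0.520,-1.116,1.455
24,0.608,-0.974,-0.342,-0.613,-0.116,0.056,0.518,-1.059,1.520
25,0.601,-0.986,-0.335,-0.576,-0.121,0.054,0.516,-1.006,1.580
26,0.595,-0.997,-0.327,-0.541,-0.126,0.053,0.513,-0.956,1.636
27,0.588,-1.007,-0.318,-0.508,-0.130,0.052,0.511,-0.909,1.687
28,0.582,-1.017,-0.308,-0.476,-0.134,0.051,0.509,-0.866,1.734
29,0.576,-1.026,-0.297,-0.446,-0.138,0.049,0.507,-0.825,1.778
30,0.570,-1.035,-0.286,-0.417,-0.142,0.048,0.505,-0.787,1.819
31,0.564,-1.043,-0.275,-0.390,-0.146,0.048,0.503,-0.751,1.856
32,0.559,-1.051,-0.263,-0.365,-0.149,0.047,0.502,-0.718,1.890
33,0.554,-1.058,-0.252,-0.341,-0.152,0.046,0.500,-0.687,1.922
34,0.549,-1.064,-0.240,-0.318,-0.155,0.045,0.498,-0.658,1.951
35,0.544,-1.070,-0.229,-0.297,-0.158,0.045,0.497,-0.631,1.977
36,0.540,-1.076,-0.217,-0.277,-0.160,0.044,0.495,-0.606,2.002
37,0.536,-1.082,-0.206,-0.258,-0.162,0.044,0.494,-0.583,2.024
38,0.532,-1.087,-0.195,-0.240,-0.165,0.043,0.492,,
# any joint saturated: no


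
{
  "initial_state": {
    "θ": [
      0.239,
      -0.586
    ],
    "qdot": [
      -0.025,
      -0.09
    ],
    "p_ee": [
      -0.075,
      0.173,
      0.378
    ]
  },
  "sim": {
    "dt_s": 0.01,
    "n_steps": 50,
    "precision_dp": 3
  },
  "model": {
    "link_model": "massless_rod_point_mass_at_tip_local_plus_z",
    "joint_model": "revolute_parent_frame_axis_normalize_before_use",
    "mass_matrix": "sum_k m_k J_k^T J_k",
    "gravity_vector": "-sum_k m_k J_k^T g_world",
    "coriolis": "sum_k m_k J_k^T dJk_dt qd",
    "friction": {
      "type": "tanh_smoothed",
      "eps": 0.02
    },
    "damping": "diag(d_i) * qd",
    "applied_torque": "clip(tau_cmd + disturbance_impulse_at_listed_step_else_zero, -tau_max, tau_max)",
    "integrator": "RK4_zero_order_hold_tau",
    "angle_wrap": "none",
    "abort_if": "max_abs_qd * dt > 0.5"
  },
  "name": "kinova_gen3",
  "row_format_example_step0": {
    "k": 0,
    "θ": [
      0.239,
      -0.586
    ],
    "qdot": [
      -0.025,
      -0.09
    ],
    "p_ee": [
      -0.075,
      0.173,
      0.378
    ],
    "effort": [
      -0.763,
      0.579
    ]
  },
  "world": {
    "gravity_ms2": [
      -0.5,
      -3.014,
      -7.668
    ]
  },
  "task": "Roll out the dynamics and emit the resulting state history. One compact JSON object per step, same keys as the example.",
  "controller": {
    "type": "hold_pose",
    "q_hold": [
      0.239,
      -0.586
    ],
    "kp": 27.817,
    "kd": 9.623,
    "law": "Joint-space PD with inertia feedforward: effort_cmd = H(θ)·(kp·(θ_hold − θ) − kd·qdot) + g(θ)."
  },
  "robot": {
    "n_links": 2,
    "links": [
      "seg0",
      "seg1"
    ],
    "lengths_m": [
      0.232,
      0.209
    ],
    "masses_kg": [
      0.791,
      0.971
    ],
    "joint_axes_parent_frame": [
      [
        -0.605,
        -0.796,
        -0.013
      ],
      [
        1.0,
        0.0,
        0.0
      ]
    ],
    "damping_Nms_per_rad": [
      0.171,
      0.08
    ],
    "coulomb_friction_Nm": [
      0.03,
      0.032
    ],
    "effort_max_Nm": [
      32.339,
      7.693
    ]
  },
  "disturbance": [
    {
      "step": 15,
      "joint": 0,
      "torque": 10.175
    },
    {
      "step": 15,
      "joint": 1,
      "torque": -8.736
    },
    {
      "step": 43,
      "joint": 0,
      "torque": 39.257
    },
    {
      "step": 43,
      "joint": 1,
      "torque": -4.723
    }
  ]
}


{"k":1,"\u03b8":[0.239,-0.587],"qdot":[-0.018,-0.067],"p_ee":[-0.074,0.173,0.378],"effort":[-0.765,0.574]}
{"k":2,"\u03b8":[0.239,-0.587],"qdot":[-0.012,-0.047],"p_ee":[-0.074,0.173,0.378],"effort":[-0.768,0.57]}
{"k":3,"\u03b8":[0.239,-0.588],"qdot":[-0.007,-0.03],"p_ee":[-0.074,0.173,0.378],"effort":[-0.769,0.566]}
{"k":4,"\u03b8":[0.238,-0.588],"qdot":[-0.003,-0.017],"p_ee":[-0.074,0.173,0.378],"effort":[-0.77,0.563]}
{"k":5,"\u03b8":[0.238,-0.588],"qdot":[-0.001,-0.008],"p_ee":[-0.074,0.173,0.378],"effort":[-0.77,0.561]}
{"k":6,"\u03b8":[0.238,-0.588],"qdot":[-0.0,-0.004],"p_ee":[-0.074,0.173,0.378],"effort":[-0.77,0.56]}
{"k":7,"\u03b8":[0.238,-0.588],"qdot":[0.0,-0.001],"p_ee":[-0.074,0.173,0.378],"effort":[-0.77,0.559]}
{"k":8,"\u03b8":[0.238,-0.588],"qdot":[0.0,-0.0],"p_ee":[-0.074,0.173,0.378],"effort":[-0.77,0.559]}
{"k":9,"\u03b8":[0.238,-0.588],"qdot":[0.001,0.0],"p_ee":[-0.074,0.173,0.378],"effort":[-0.77,0.559]}
{"k":10,"\u03b8":[0.238,-0.588],"qdot":[0.001,0.001],"p_ee":[-0.074,0.173,0.378],"effort":[-0.77,0.559]}
{"k":11,"\u03b8":[0.238,-0.588],"qdot":[0.0,0.001],"p_ee":[-0.074,0.173,0.378],"effort":[-0.77,0.558]}
{"k":12,"\u03b8":[0.238,-0.588],"qdot":[0.0,0.001],"p_ee":[-0.074,0.173,0.378],"effort":[-0.769,0.558]}
{"k":13,"\u03b8":[0.238,-0.588],"qdot":[0.0,0.001],"p_ee":[-0.074,0.173,0.378],"effort":[-0.769,0.558]}
{"k":14,"\u03b8":[0.238,-0.588],"qdot":[0.0,0.001],"p_ee":[-0.074,0.173,0.378],"effort":[-0.769,0.558]}
{"k":15,"\u03b8":[0.238,-0.588],"qdot":[0.0,0.001],"p_ee":[-0.074,0.173,0.378],"effort":[9.406,-7.693]}
{"k":16,"\u03b8":[0.239,-0.598],"qdot":[0.047,-1.867],"p_ee":[-0.074,0.174,0.377],"effort":[-1.768,1.369]}
{"k":17,"\u03b8":[0.239,-0.615],"qdot":[0.056,-1.631],"p_ee":[-0.074,0.177,0.374],"effort":[-1.712,1.325]}
{"k":18,"\u03b8":[0.24,-0.63],"qdot":[0.063,-1.419],"p_ee":[-0.074,0.18,0.372],"effort":[-1.657,1.283]}
{"k":19,"\u03b8":[0.24,-0.643],"qdot":[0.066,-1.228],"p_ee":[-0.073,0.182,0.37],"effort":[-1.606,1.244]}
{"k":20,"\u03b8":[0.241,-0.655],"qdot":[0.068,-1.058],"p_ee":[-0.073,0.184,0.368],"effort":[-1.556,1.207]}
{"k":21,"\u03b8":[0.242,-0.665],"qdot":[0.068,-0.905],"p_ee":[-0.073,0.185,0.366],"effort":[-1.509,1.171]}
{"k":22,"\u03b8":[0.243,-0.673],"qdot":[0.066,-0.767],"p_ee":[-0.073,0.186,0.365],"effort":[-1.464,1.138]}
{"k":23,"\u03b8":[0.243,-0.68],"qdot":[0.064,-0.644],"p_ee":[-0.073,0.188,0.364],"effort":[-1.421,1.107]}
{"k":24,"\u03b8":[0.244,-0.686],"qdot":[0.06,-0.534],"p_ee":[-0.073,0.189,0.363],"effort":[-1.381,1.077]}
{"k":25,"\u03b8":[0.244,-0.691],"qdot":[0.056,-0.436],"p_ee":[-0.073,0.189,0.362],"effort":[-1.343,1.049]}
{"k":26,"\u03b8":[0.245,-0.695],"qdot":[0.052,-0.348],"p_ee":[-0.073,0.19,0.361],"effort":[-1.306,1.022]}
{"k":27,"\u03b8":[0.245,-0.698],"qdot":[0.047,-0.269],"p_ee":[-0.073,0.191,0.361],"effort":[-1.272,0.997]}
{"k":28,"\u03b8":[0.246,-0.7],"qdot":[0.042,-0.199],"p_ee":[-0.073,0.191,0.36],"effort":[-1.239,0.973]}
{"k":29,"\u03b8":[0.246,-0.702],"qdot":[0.037,-0.136],"p_ee":[-0.074,0.191,0.36],"effort":[-1.208,0.951]}
{"k":30,"\u03b8":[0.247,-0.703],"qdot":[0.033,-0.081],"p_ee":[-0.074,0.192,0.36],"effort":[-1.179,0.929]}
{"k":31,"\u03b8":[0.247,-0.703],"qdot":[0.028,-0.031],"p_ee":[-0.074,0.192,0.36],"effort":[-1.152,0.909]}
{"k":32,"\u03b8":[0.247,-0.704],"qdot":[0.022,0.007],"p_ee":[-0.074,0.192,0.36],"effort":[-1.127,0.892]}
{"k":33,"\u03b8":[0.247,-0.703],"qdot":[0.014,0.029],"p_ee":[-0.074,0.192,0.36],"effort":[-1.103,0.879]}
{"k":34,"\u03b8":[0.247,-0.703],"qdot":[0.007,0.047],"p_ee":[-0.074,0.192,0.36],"effort":[-1.081,0.867]}
{"k":35,"\u03b8":[0.247,-0.702],"qdot":[0.001,0.063],"p_ee":[-0.074,0.192,0.36],"effort":[-1.061,0.856]}
{"k":36,"\u03b8":[0.247,-0.702],"qdot":[-0.004,0.078],"p_ee":[-0.074,0.192,0.36],"effort":[-1.043,0.846]}
{"k":37,"\u03b8":[0.247,-0.701],"qdot":[-0.009,0.091],"p_ee":[-0.074,0.191,0.36],"effort":[-1.027,0.837]}
{"k":38,"\u03b8":[0.247,-0.7],"qdot":[-0.012,0.103],"p_ee":[-0.074,0.191,0.36],"effort":[-1.012,0.827]}
{"k":39,"\u03b8":[0.247,-0.699],"qdot":[-0.015,0.113],"p_ee":[-0.074,0.191,0.36],"effort":[-0.999,0.819]}
{"k":40,"\u03b8":[0.247,-0.698],"qdot":[-0.017,0.122],"p_ee":[-0.074,0.191,0.36],"effort":[-0.986,0.811]}
{"k":41,"\u03b8":[0.247,-0.696],"qdot":[-0.019,0.13],"p_ee":[-0.074,0.191,0.361],"effort":[-0.974,0.803]}
{"k":42,"\u03b8":[0.247,-0.695],"qdot":[-0.021,0.137],"p_ee":[-0.074,0.19,0.361],"effort":[-0.963,0.795]}
{"k":43,"\u03b8":[0.246,-0.694],"qdot":[-0.023,0.143],"p_ee":[-0.074,0.19,0.361],"effort":[32.339,-3.935]}
{"k":44,"\u03b8":[0.256,-0.687],"qdot":[1.898,1.194],"p_ee":[-0.077,0.191,0.361],"effort":[-4.213,1.242]}
{"k":45,"\u03b8":[0.274,-0.676],"qdot":[1.681,1.078],"p_ee":[-0.082,0.194,0.359],"effort":[-4.021,1.199]}
{"k":46,"\u03b8":[0.289,-0.665],"qdot":[1.483,0.967],"p_ee":[-0.087,0.196,0.358],"effort":[-3.841,1.16]}
{"k":47,"\u03b8":[0.303,-0.656],"qdot":[1.302,0.864],"p_ee":[-0.091,0.197,0.356],"effort":[-3.67,1.124]}
{"k":48,"\u03b8":[0.316,-0.648],"qdot":[1.137,0.767],"p_ee":[-0.095,0.199,0.355],"effort":[-3.508,1.091]}
{"k":49,"\u03b8":[0.326,-0.641],"qdot":[0.987,0.678],"p_ee":[-0.098,0.2,0.354],"effort":[-3.355,1.061]}
{"k":50,"\u03b8":[0.335,-0.635],"qdot":[0.85,0.597],"p_ee":[-0.101,0.201,0.353]}


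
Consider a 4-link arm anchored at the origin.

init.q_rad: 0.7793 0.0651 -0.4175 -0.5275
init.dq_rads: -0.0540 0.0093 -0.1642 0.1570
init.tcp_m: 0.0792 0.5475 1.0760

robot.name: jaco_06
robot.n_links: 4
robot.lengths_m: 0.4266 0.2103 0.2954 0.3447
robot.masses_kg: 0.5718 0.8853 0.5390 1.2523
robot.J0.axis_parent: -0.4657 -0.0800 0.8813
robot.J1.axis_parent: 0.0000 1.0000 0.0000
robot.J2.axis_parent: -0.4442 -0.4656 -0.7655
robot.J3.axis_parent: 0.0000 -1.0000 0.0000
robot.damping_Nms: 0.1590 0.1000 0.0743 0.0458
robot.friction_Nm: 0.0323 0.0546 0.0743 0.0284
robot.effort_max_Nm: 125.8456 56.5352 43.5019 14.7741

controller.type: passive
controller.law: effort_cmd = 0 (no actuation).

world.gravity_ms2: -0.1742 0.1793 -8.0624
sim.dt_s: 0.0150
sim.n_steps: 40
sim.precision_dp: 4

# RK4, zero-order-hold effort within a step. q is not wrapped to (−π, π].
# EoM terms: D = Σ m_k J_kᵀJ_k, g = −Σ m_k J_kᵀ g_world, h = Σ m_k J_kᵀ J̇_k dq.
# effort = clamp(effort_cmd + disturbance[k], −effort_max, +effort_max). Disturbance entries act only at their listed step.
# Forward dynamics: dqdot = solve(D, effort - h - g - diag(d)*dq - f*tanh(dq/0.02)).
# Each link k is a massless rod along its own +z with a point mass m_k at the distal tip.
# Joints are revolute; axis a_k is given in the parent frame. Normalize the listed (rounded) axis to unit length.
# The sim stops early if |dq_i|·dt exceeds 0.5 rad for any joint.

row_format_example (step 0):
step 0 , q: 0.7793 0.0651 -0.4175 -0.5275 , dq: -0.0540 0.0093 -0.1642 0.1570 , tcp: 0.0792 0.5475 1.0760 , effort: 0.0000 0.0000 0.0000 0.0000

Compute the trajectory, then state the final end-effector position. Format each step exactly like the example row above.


step 1 , q: 0.7788 0.0649 -0.4205 -0.5274 , dq: -0.0180 -0.0361 -0.2332 -0.1340 , tcp: 0.0801 0.5474 1.0757 , effort: 0.0000 0.0000 0.0000 0.0000
step 2 , q: 0.7788 0.0640 -0.4245 -0.5314 , dq: 0.0191 -0.0740 -0.3033 -0.4033 , tcp: 0.0811 0.5482 1.0742 , effort: 0.0000 0.0000 0.0000 0.0000
step 3 , q: 0.7793 0.0627 -0.4295 -0.5395 , dq: 0.0537 -0.1040 -0.3555 -0.6722 , tcp: 0.0823 0.5498 1.0715 , effort: 0.0000 0.0000 0.0000 0.0000
step 4 , q: 0.7804 0.0610 -0.4351 -0.5515 , dq: 0.0868 -0.1255 -0.3929 -0.9376 , tcp: 0.0835 0.5523 1.0676 , effort: 0.0000 0.0000 0.0000 0.0000
step 5 , q: 0.7819 0.0590 -0.4412 -0.5676 , dq: 0.1186 -0.1367 -0.4132 -1.1985 , tcp: 0.0849 0.5556 1.0624 , effort: 0.0000 0.0000 0.0000 0.0000
step 6 , q: 0.7839 0.0569 -0.4474 -0.5875 , dq: 0.1497 -0.1365 -0.4154 -1.4541 , tcp: 0.0864 0.5597 1.0559 , effort: 0.0000 0.0000 0.0000 0.0000
step 7 , q: 0.7864 0.0550 -0.4536 -0.6112 , dq: 0.1810 -0.1237 -0.3996 -1.7027 , tcp: 0.0879 0.5646 1.0481 , effort: 0.0000 0.0000 0.0000 0.0000
step 8 , q: 0.7894 0.0533 -0.4593 -0.6385 , dq: 0.2136 -0.0979 -0.3674 -1.9423 , tcp: 0.0894 0.5702 1.0389 , effort: 0.0000 0.0000 0.0000 0.0000
step 9 , q: 0.7928 0.0521 -0.4645 -0.6694 , dq: 0.2489 -0.0587 -0.3220 -2.1699 , tcp: 0.0910 0.5764 1.0282 , effort: 0.0000 0.0000 0.0000 0.0000
step 10 , q: 0.7968 0.0516 -0.4690 -0.7035 , dq: 0.2879 -0.0076 -0.2721 -2.3818 , tcp: 0.0926 0.5833 1.0161 , effort: 0.0000 0.0000 0.0000 0.0000
step 11 , q: 0.8015 0.0519 -0.4729 -0.7407 , dq: 0.3307 0.0444 -0.2547 -2.5708 , tcp: 0.0941 0.5907 1.0024 , effort: 0.0000 0.0000 0.0000 0.0000
step 12 , q: 0.8068 0.0530 -0.4766 -0.7806 , dq: 0.3775 0.1096 -0.2355 -2.7412 , tcp: 0.0956 0.5985 0.9871 , effort: 0.0000 0.0000 0.0000 0.0000
step 13 , q: 0.8128 0.0552 -0.4799 -0.8228 , dq: 0.4293 0.1917 -0.2085 -2.8915 , tcp: 0.0969 0.6067 0.9702 , effort: 0.0000 0.0000 0.0000 0.0000
step 14 , q: 0.8197 0.0588 -0.4828 -0.8672 , dq: 0.4865 0.2904 -0.1794 -3.0186 , tcp: 0.0981 0.6152 0.9516 , effort: 0.0000 0.0000 0.0000 0.0000
step 15 , q: 0.8275 0.0640 -0.4853 -0.9133 , dq: 0.5493 0.4055 -0.1522 -3.1203 , tcp: 0.0992 0.6240 0.9313 , effort: 0.0000 0.0000 0.0000 0.0000
step 16 , q: 0.8362 0.0711 -0.4874 -0.9607 , dq: 0.6176 0.5375 -0.1299 -3.1945 , tcp: 0.1000 0.6329 0.9092 , effort: 0.0000 0.0000 0.0000 0.0000
step 17 , q: 0.8460 0.0802 -0.4892 -1.0090 , dq: 0.6911 0.6868 -0.1142 -3.2395 , tcp: 0.1006 0.6418 0.8854 , effort: 0.0000 0.0000 0.0000 0.0000
step 18 , q: 0.8570 0.0918 -0.4909 -1.0577 , dq: 0.7694 0.8542 -0.1064 -3.2538 , tcp: 0.1009 0.6508 0.8599 , effort: 0.0000 0.0000 0.0000 0.0000
step 19 , q: 0.8691 0.1059 -0.4925 -1.1064 , dq: 0.8520 1.0400 -0.1072 -3.2353 , tcp: 0.1009 0.6596 0.8326 , effort: 0.0000 0.0000 0.0000 0.0000
step 20 , q: 0.8825 0.1231 -0.4941 -1.1546 , dq: 0.9381 1.2447 -0.1171 -3.1821 , tcp: 0.1006 0.6683 0.8037 , effort: 0.0000 0.0000 0.0000 0.0000
step 21 , q: 0.8973 0.1434 -0.4960 -1.2017 , dq: 1.0273 1.4684 -0.1366 -3.0915 , tcp: 0.1000 0.6768 0.7730 , effort: 0.0000 0.0000 0.0000 0.0000
step 22 , q: 0.9134 0.1672 -0.4983 -1.2471 , dq: 1.1189 1.7107 -0.1660 -2.9606 , tcp: 0.0990 0.6850 0.7406 , effort: 0.0000 0.0000 0.0000 0.0000
step 23 , q: 0.9309 0.1948 -0.5011 -1.2903 , dq: 1.2124 1.9709 -0.2056 -2.7858 , tcp: 0.0976 0.6929 0.7067 , effort: 0.0000 0.0000 0.0000 0.0000
step 24 , q: 0.9497 0.2264 -0.5045 -1.3305 , dq: 1.3071 2.2473 -0.2557 -2.5634 , tcp: 0.0958 0.7004 0.6712 , effort: 0.0000 0.0000 0.0000 0.0000
step 25 , q: 0.9701 0.2623 -0.5088 -1.3669 , dq: 1.4028 2.5375 -0.3165 -2.2889 , tcp: 0.0936 0.7074 0.6342 , effort: 0.0000 0.0000 0.0000 0.0000
step 26 , q: 0.9918 0.3026 -0.5141 -1.3988 , dq: 1.4993 2.8383 -0.3886 -1.9578 , tcp: 0.0911 0.7140 0.5958 , effort: 0.0000 0.0000 0.0000 0.0000
step 27 , q: 1.0151 0.3475 -0.5205 -1.4254 , dq: 1.5967 3.1455 -0.4724 -1.5651 , tcp: 0.0883 0.7202 0.5559 , effort: 0.0000 0.0000 0.0000 0.0000
step 28 , q: 1.0397 0.3970 -0.5283 -1.4455 , dq: 1.6953 3.4540 -0.5690 -1.1059 , tcp: 0.0851 0.7260 0.5147 , effort: 0.0000 0.0000 0.0000 0.0000
step 29 , q: 1.0659 0.4511 -0.5376 -1.4582 , dq: 1.7961 3.7579 -0.6802 -0.5753 , tcp: 0.0817 0.7313 0.4722 , effort: 0.0000 0.0000 0.0000 0.0000
step 30 , q: 1.0936 0.5096 -0.5488 -1.4623 , dq: 1.9008 4.0508 -0.8077 0.0303 , tcp: 0.0782 0.7363 0.4283 , effort: 0.0000 0.0000 0.0000 0.0000
step 31 , q: 1.1230 0.5725 -0.5619 -1.4569 , dq: 2.0117 4.3263 -0.9517 0.7095 , tcp: 0.0745 0.7409 0.3831 , effort: 0.0000 0.0000 0.0000 0.0000
step 32 , q: 1.1540 0.6393 -0.5775 -1.4406 , dq: 2.1322 4.5783 -1.1263 1.4759 , tcp: 0.0709 0.7451 0.3365 , effort: 0.0000 0.0000 0.0000 0.0000
step 33 , q: 1.1870 0.7097 -0.5959 -1.4122 , dq: 2.2672 4.8008 -1.3434 2.3366 , tcp: 0.0674 0.7489 0.2884 , effort: 0.0000 0.0000 0.0000 0.0000
step 34 , q: 1.2222 0.7832 -0.6181 -1.3700 , dq: 2.4234 4.9886 -1.6211 3.3017 , tcp: 0.0640 0.7523 0.2389 , effort: 0.0000 0.0000 0.0000 0.0000
step 35 , q: 1.2599 0.8592 -0.6450 -1.3125 , dq: 2.6108 5.1359 -1.9874 4.3874 , tcp: 0.0610 0.7552 0.1879 , effort: 0.0000 0.0000 0.0000 0.0000
step 36 , q: 1.3007 0.9370 -0.6784 -1.2376 , dq: 2.8440 5.2349 -2.4863 5.6210 , tcp: 0.0584 0.7576 0.1356 , effort: 0.0000 0.0000 0.0000 0.0000
step 37 , q: 1.3455 1.0159 -0.7206 -1.1429 , dq: 3.1451 5.2713 -3.1870 7.0479 , tcp: 0.0563 0.7591 0.0820 , effort: 0.0000 0.0000 0.0000 0.0000
step 38 , q: 1.3956 1.0947 -0.7755 -1.0249 , dq: 3.5496 5.2176 -4.1929 8.7412 , tcp: 0.0550 0.7595 0.0276 , effort: 0.0000 0.0000 0.0000 0.0000
step 39 , q: 1.4528 1.1717 -0.8484 -0.8789 , dq: 4.1177 5.0294 -5.5940 10.7879 , tcp: 0.0547 0.7580 -0.0269 , effort: 0.0000 0.0000 0.0000 0.0000
step 40 , q: 1.5204 1.2450 -0.9437 -0.6999 , dq: 4.9460 4.7434 -6.9686 13.0437 , tcp: 0.0558 0.7532 -0.0798
final tcp position (m): 0.0558 0.7532 -0.0798
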